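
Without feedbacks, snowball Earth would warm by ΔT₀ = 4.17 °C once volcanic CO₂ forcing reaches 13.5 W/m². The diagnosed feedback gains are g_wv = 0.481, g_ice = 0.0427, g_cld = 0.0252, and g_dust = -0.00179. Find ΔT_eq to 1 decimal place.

9.2 °C

Total gain g = 0.481 + 0.0427 + 0.0252 − 0.00179 = 0.54711.
Amplification A = 1/(1 − 0.54711) = 2.208.
ΔT = 4.17 × 2.208 = 9.2 °C.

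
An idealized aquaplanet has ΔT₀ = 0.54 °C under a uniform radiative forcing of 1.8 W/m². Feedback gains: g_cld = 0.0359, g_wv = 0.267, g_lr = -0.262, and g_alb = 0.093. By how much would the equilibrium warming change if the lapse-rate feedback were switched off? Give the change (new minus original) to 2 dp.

Original: g = 0.1339, ΔT = 0.54/(1−0.1339) = 0.6235 °C.
Without lapse-rate: g' = 0.3959, ΔT' = 0.54/(1−0.3959) = 0.8939 °C.
Change = 0.8939 − 0.6235 = 0.27 °C.

0.27 °C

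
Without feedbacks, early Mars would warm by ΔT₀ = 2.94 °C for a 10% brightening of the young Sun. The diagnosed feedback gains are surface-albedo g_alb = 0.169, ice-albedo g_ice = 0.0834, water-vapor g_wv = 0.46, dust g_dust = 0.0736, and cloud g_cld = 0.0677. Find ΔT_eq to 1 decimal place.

Total gain g = 0.169 + 0.0834 + 0.46 + 0.0736 + 0.0677 = 0.8537.
Amplification A = 1/(1 − 0.8537) = 6.835.
ΔT = 2.94 × 6.835 = 20.1 °C.

20.1 °C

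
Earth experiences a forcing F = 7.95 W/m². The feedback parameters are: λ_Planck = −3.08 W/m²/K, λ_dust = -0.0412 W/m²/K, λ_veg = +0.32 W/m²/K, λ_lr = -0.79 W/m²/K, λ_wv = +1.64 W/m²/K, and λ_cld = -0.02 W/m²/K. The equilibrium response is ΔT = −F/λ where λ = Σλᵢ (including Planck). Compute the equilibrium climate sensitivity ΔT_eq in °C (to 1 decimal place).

Net feedback parameter λ = (−3.08) + (-0.0412) + (+0.32) + (-0.79) + (+1.64) + (-0.02) = -1.9712 W/m²/K.
ΔT = −F/λ = −7.95/(-1.9712) = 4.0 °C.

4.0 °C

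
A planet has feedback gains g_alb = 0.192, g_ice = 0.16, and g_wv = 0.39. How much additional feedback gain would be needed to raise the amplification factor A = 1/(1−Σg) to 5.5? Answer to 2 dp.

Current total gain = 0.742.
Target gain for A = 5.5: g* = 1 − 1/5.5 = 0.8182.
Additional gain needed = 0.8182 − 0.742 = 0.08.

0.08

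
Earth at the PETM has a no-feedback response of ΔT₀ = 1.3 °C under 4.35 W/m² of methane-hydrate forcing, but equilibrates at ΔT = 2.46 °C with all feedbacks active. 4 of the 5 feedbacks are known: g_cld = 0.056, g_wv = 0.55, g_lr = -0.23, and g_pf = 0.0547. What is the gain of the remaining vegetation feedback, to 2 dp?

Amplification A = ΔT/ΔT₀ = 2.46/1.3 = 1.892.
Total gain g = 1 − 1/A = 1 − 1/1.892 = 0.4715.
Known gains sum to 0.056 + 0.55 − 0.23 + 0.0547 = 0.4307.
g_veg = 0.4715 − 0.4307 = 0.04.

0.04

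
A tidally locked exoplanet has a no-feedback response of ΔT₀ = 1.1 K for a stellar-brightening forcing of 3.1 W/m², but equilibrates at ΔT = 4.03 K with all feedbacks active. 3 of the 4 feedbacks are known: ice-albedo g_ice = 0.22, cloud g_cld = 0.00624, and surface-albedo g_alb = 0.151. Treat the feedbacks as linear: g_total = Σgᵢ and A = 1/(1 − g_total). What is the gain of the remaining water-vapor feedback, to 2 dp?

Amplification A = ΔT/ΔT₀ = 4.03/1.1 = 3.664.
Total gain g = 1 − 1/A = 1 − 1/3.664 = 0.7271.
Known gains sum to 0.22 + 0.00624 + 0.151 = 0.37724.
g_wv = 0.7271 − 0.37724 = 0.35.

0.35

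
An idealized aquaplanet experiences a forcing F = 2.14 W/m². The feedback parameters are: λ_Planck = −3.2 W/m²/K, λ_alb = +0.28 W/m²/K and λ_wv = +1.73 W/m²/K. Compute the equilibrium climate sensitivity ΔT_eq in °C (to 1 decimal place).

Net feedback parameter λ = (−3.2) + (+0.28) + (+1.73) = -1.19 W/m²/K.
ΔT = −F/λ = −2.14/(-1.19) = 1.8 °C.

1.8 °C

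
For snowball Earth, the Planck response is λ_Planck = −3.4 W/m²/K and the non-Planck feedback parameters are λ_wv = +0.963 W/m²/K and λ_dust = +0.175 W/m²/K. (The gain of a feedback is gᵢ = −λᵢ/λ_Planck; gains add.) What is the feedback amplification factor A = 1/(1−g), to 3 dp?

Convert to gains: g_wv = 0.963/3.4 = 0.2832; g_dust = 0.175/3.4 = 0.05147.
Total gain g = 0.33467.
A = 1/(1 − 0.33467) = 1.503.

1.503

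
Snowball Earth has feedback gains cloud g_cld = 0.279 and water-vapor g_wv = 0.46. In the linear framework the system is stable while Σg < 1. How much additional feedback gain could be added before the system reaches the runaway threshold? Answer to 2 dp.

0.26

Current total gain = 0.279 + 0.46 = 0.739.
Margin to runaway = 1 − 0.739 = 0.26.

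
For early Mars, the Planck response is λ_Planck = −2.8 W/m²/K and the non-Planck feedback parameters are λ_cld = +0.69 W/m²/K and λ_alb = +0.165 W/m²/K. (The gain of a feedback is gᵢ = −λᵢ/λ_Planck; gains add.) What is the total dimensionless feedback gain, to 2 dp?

Convert to gains: g_cld = 0.69/2.8 = 0.2464; g_alb = 0.165/2.8 = 0.05893.
Total gain g = 0.30533.

0.31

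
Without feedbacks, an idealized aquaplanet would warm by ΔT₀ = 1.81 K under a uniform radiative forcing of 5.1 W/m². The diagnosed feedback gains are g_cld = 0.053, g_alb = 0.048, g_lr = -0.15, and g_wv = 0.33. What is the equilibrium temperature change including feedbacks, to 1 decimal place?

Total gain g = 0.053 + 0.048 − 0.15 + 0.33 = 0.281.
Amplification A = 1/(1 − 0.281) = 1.391.
ΔT = 1.81 × 1.391 = 2.5 K.

2.5 K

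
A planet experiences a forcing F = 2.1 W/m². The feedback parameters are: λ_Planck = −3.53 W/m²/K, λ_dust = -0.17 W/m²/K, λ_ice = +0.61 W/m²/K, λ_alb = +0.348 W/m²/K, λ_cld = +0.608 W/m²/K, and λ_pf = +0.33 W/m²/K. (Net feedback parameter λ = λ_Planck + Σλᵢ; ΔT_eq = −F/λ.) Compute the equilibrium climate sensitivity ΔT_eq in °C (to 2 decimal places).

Net feedback parameter λ = (−3.53) + (-0.17) + (+0.61) + (+0.348) + (+0.608) + (+0.33) = -1.804 W/m²/K.
ΔT = −F/λ = −2.1/(-1.804) = 1.16 °C.

1.16 °C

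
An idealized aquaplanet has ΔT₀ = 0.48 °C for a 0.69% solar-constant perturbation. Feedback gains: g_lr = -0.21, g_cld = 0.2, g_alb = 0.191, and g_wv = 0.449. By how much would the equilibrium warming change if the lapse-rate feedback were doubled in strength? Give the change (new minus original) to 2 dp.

-0.47 °C

Original: g = 0.63, ΔT = 0.48/(1−0.63) = 1.2973 °C.
With doubled lapse-rate: g' = 0.42, ΔT' = 0.48/(1−0.42) = 0.8276 °C.
Change = 0.8276 − 1.2973 = -0.47 °C.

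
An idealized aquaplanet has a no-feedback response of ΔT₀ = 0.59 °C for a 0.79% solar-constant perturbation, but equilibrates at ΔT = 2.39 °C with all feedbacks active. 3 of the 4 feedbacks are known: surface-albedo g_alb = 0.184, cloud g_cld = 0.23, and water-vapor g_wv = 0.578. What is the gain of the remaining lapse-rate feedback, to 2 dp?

Amplification A = ΔT/ΔT₀ = 2.39/0.59 = 4.051.
Total gain g = 1 − 1/A = 1 − 1/4.051 = 0.7531.
Known gains sum to 0.184 + 0.23 + 0.578 = 0.992.
g_lr = 0.7531 − 0.992 = -0.24.

-0.24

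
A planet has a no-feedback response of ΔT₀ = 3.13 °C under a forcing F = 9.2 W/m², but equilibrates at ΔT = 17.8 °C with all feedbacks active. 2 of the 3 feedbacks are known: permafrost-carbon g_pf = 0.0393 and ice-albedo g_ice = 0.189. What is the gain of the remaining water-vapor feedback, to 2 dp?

Amplification A = ΔT/ΔT₀ = 17.8/3.13 = 5.687.
Total gain g = 1 − 1/A = 1 − 1/5.687 = 0.8242.
Known gains sum to 0.0393 + 0.189 = 0.2283.
g_wv = 0.8242 − 0.2283 = 0.60.

0.60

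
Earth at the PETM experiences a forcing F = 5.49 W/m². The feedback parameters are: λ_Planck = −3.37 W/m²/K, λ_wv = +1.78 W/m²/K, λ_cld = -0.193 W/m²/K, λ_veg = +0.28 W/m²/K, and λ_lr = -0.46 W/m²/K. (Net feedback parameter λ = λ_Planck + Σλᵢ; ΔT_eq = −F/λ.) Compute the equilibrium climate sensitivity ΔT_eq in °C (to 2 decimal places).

2.80 °C

Net feedback parameter λ = (−3.37) + (+1.78) + (-0.193) + (+0.28) + (-0.46) = -1.963 W/m²/K.
ΔT = −F/λ = −5.49/(-1.963) = 2.80 °C.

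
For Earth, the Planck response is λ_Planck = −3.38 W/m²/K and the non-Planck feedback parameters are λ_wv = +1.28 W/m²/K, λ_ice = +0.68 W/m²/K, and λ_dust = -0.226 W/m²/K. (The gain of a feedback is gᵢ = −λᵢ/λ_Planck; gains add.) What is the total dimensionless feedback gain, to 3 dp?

0.513

Convert to gains: g_wv = 1.28/3.38 = 0.3787; g_ice = 0.68/3.38 = 0.2012; g_dust = -0.226/3.38 = -0.06686.
Total gain g = 0.51304.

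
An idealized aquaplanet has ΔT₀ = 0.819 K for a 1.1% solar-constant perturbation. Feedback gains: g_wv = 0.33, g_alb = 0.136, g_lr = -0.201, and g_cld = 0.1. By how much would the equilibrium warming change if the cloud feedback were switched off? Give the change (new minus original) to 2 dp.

Original: g = 0.365, ΔT = 0.819/(1−0.365) = 1.2898 K.
Without cloud: g' = 0.265, ΔT' = 0.819/(1−0.265) = 1.1143 K.
Change = 1.1143 − 1.2898 = -0.18 K.

-0.18 K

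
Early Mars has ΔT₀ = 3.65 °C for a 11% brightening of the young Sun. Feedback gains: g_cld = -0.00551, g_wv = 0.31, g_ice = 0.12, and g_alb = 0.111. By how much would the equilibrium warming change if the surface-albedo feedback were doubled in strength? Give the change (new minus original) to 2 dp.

Original: g = 0.53549, ΔT = 3.65/(1−0.53549) = 7.8577 °C.
With doubled surface-albedo: g' = 0.64649, ΔT' = 3.65/(1−0.64649) = 10.3250 °C.
Change = 10.3250 − 7.8577 = 2.47 °C.

2.47 °C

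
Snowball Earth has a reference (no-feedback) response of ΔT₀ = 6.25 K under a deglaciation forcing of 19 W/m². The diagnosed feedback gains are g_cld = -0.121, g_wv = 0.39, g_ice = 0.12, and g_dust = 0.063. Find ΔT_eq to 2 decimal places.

11.41 K

Total gain g = -0.121 + 0.39 + 0.12 + 0.063 = 0.452.
Amplification A = 1/(1 − 0.452) = 1.825.
ΔT = 6.25 × 1.825 = 11.41 K.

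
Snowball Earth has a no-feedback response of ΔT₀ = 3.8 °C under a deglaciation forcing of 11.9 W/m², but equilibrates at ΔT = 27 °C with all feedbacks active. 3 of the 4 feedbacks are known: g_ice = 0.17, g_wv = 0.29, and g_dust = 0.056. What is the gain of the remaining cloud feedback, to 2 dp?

Amplification A = ΔT/ΔT₀ = 27/3.8 = 7.105.
Total gain g = 1 − 1/A = 1 − 1/7.105 = 0.8593.
Known gains sum to 0.17 + 0.29 + 0.056 = 0.516.
g_cld = 0.8593 − 0.516 = 0.34.

0.34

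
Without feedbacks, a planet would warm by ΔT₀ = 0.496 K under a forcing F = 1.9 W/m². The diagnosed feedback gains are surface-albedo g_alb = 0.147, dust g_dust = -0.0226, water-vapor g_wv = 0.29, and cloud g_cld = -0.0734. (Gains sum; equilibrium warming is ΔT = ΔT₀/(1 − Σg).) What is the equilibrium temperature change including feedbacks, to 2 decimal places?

Total gain g = 0.147 − 0.0226 + 0.29 − 0.0734 = 0.341.
Amplification A = 1/(1 − 0.341) = 1.517.
ΔT = 0.496 × 1.517 = 0.75 K.

0.75 K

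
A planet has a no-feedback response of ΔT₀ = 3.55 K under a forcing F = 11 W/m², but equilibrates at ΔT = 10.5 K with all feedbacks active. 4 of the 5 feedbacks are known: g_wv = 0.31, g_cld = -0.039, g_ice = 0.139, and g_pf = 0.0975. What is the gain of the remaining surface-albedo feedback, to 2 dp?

Amplification A = ΔT/ΔT₀ = 10.5/3.55 = 2.958.
Total gain g = 1 − 1/A = 1 − 1/2.958 = 0.6619.
Known gains sum to 0.31 − 0.039 + 0.139 + 0.0975 = 0.5075.
g_alb = 0.6619 − 0.5075 = 0.15.

0.15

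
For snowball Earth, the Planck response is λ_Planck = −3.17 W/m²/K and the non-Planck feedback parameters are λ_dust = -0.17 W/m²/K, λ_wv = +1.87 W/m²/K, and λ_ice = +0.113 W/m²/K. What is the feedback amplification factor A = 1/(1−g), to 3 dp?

Convert to gains: g_dust = -0.17/3.17 = -0.05363; g_wv = 1.87/3.17 = 0.5899; g_ice = 0.113/3.17 = 0.03565.
Total gain g = 0.57192.
A = 1/(1 − 0.57192) = 2.336.

2.336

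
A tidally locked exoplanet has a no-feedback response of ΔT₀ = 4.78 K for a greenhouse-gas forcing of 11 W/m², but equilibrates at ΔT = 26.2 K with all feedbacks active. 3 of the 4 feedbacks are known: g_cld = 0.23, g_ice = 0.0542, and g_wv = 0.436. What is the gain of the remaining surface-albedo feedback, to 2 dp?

0.10

Amplification A = ΔT/ΔT₀ = 26.2/4.78 = 5.481.
Total gain g = 1 − 1/A = 1 − 1/5.481 = 0.8176.
Known gains sum to 0.23 + 0.0542 + 0.436 = 0.7202.
g_alb = 0.8176 − 0.7202 = 0.10.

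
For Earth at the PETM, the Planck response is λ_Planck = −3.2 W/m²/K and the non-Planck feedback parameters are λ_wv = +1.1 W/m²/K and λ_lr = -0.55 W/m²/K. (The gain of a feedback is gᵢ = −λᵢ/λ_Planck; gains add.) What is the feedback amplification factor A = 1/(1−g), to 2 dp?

Convert to gains: g_wv = 1.1/3.2 = 0.3438; g_lr = -0.55/3.2 = -0.1719.
Total gain g = 0.1719.
A = 1/(1 − 0.1719) = 1.21.

1.21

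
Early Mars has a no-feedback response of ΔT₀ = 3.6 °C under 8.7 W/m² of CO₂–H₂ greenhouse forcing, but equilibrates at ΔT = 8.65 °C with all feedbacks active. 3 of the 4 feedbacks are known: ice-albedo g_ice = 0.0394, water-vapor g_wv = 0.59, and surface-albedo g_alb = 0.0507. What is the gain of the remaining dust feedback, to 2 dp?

-0.10

Amplification A = ΔT/ΔT₀ = 8.65/3.6 = 2.403.
Total gain g = 1 − 1/A = 1 − 1/2.403 = 0.5839.
Known gains sum to 0.0394 + 0.59 + 0.0507 = 0.6801.
g_dust = 0.5839 − 0.6801 = -0.10.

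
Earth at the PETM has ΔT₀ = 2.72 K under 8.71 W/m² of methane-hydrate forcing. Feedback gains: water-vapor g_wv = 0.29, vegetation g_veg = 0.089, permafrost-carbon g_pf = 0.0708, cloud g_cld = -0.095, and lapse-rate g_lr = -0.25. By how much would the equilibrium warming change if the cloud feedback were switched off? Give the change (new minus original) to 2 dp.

0.36 K

Original: g = 0.1048, ΔT = 2.72/(1−0.1048) = 3.0384 K.
Without cloud: g' = 0.1998, ΔT' = 2.72/(1−0.1998) = 3.3992 K.
Change = 3.3992 − 3.0384 = 0.36 K.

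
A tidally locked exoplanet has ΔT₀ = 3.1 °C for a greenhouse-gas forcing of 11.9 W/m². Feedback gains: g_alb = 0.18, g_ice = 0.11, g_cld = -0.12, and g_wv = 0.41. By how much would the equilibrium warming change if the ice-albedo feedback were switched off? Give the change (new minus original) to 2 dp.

-1.53 °C

Original: g = 0.58, ΔT = 3.1/(1−0.58) = 7.3810 °C.
Without ice-albedo: g' = 0.47, ΔT' = 3.1/(1−0.47) = 5.8491 °C.
Change = 5.8491 − 7.3810 = -1.53 °C.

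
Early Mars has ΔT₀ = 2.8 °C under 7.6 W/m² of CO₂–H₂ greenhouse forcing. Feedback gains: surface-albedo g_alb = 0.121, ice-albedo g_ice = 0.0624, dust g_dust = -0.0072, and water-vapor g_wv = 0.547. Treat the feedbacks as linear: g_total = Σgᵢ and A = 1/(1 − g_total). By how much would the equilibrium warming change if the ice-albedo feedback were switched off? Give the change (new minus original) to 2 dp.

Original: g = 0.7232, ΔT = 2.8/(1−0.7232) = 10.1156 °C.
Without ice-albedo: g' = 0.6608, ΔT' = 2.8/(1−0.6608) = 8.2547 °C.
Change = 8.2547 − 10.1156 = -1.86 °C.

-1.86 °C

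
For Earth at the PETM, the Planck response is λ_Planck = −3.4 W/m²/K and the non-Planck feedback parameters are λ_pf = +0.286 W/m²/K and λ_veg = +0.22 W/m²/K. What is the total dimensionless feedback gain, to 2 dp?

Convert to gains: g_pf = 0.286/3.4 = 0.08412; g_veg = 0.22/3.4 = 0.06471.
Total gain g = 0.14883.

0.15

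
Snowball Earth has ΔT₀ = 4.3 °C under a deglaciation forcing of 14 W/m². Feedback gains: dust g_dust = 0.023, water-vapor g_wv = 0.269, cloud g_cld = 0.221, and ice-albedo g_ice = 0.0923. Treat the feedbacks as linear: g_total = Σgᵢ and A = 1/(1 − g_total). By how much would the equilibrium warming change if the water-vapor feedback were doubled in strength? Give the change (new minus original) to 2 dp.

23.31 °C

Original: g = 0.6053, ΔT = 4.3/(1−0.6053) = 10.8944 °C.
With doubled water-vapor: g' = 0.8743, ΔT' = 4.3/(1−0.8743) = 34.2084 °C.
Change = 34.2084 − 10.8944 = 23.31 °C.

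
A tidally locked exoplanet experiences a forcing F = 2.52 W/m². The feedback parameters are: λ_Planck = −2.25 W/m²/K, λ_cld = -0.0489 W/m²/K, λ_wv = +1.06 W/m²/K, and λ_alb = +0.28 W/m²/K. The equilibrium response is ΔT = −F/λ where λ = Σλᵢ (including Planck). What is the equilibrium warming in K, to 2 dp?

2.63 K

Net feedback parameter λ = (−2.25) + (-0.0489) + (+1.06) + (+0.28) = -0.9589 W/m²/K.
ΔT = −F/λ = −2.52/(-0.9589) = 2.63 K.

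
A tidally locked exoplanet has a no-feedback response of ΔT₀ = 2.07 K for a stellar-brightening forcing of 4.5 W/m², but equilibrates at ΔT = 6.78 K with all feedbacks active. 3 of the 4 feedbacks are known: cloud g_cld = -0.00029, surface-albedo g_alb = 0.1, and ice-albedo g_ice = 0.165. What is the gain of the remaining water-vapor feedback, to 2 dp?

0.43

Amplification A = ΔT/ΔT₀ = 6.78/2.07 = 3.275.
Total gain g = 1 − 1/A = 1 − 1/3.275 = 0.6947.
Known gains sum to -0.00029 + 0.1 + 0.165 = 0.26471.
g_wv = 0.6947 − 0.26471 = 0.43.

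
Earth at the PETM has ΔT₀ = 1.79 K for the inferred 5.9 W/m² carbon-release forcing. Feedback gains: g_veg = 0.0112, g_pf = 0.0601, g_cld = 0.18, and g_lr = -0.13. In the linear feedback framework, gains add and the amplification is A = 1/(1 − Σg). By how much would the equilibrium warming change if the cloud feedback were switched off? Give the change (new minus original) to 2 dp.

-0.35 K

Original: g = 0.1213, ΔT = 1.79/(1−0.1213) = 2.0371 K.
Without cloud: g' = -0.0587, ΔT' = 1.79/(1+0.0587) = 1.6908 K.
Change = 1.6908 − 2.0371 = -0.35 K.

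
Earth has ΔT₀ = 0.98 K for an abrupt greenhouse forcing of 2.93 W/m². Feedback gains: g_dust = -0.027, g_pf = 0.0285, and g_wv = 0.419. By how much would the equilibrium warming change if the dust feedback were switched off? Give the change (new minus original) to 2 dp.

0.08 K

Original: g = 0.4205, ΔT = 0.98/(1−0.4205) = 1.6911 K.
Without dust: g' = 0.4475, ΔT' = 0.98/(1−0.4475) = 1.7738 K.
Change = 1.7738 − 1.6911 = 0.08 K.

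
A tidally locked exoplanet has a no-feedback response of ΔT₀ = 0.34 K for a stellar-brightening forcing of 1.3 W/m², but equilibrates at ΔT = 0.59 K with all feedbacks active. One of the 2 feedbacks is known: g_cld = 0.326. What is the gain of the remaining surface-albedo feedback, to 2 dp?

Amplification A = ΔT/ΔT₀ = 0.59/0.34 = 1.735.
Total gain g = 1 − 1/A = 1 − 1/1.735 = 0.4236.
The known gain is 0.326.
g_alb = 0.4236 − 0.326 = 0.10.

0.10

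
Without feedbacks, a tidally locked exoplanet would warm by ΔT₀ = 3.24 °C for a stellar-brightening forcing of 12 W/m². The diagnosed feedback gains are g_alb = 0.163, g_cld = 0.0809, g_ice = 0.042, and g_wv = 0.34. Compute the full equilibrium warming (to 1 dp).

Total gain g = 0.163 + 0.0809 + 0.042 + 0.34 = 0.6259.
Amplification A = 1/(1 − 0.6259) = 2.673.
ΔT = 3.24 × 2.673 = 8.7 °C.

8.7 °C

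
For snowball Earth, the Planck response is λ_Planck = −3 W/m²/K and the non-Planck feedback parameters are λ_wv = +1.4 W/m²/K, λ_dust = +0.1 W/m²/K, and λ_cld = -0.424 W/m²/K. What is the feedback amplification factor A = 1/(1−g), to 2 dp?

Convert to gains: g_wv = 1.4/3 = 0.4667; g_dust = 0.1/3 = 0.03333; g_cld = -0.424/3 = -0.1413.
Total gain g = 0.35873.
A = 1/(1 − 0.35873) = 1.56.

1.56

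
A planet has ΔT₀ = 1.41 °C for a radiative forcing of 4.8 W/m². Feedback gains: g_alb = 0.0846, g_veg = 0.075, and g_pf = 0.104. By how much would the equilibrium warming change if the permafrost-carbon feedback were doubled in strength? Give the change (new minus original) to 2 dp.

Original: g = 0.2636, ΔT = 1.41/(1−0.2636) = 1.9147 °C.
With doubled permafrost-carbon: g' = 0.3676, ΔT' = 1.41/(1−0.3676) = 2.2296 °C.
Change = 2.2296 − 1.9147 = 0.31 °C.

0.31 °C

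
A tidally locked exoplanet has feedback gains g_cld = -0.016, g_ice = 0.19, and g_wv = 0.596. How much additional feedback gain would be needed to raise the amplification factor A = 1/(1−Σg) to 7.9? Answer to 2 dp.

0.10

Current total gain = 0.77.
Target gain for A = 7.9: g* = 1 − 1/7.9 = 0.8734.
Additional gain needed = 0.8734 − 0.77 = 0.10.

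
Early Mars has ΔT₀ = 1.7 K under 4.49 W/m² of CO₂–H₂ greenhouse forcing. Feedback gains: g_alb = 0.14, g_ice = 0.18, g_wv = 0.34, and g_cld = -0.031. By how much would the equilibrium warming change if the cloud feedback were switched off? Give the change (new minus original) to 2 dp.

0.42 K

Original: g = 0.629, ΔT = 1.7/(1−0.629) = 4.5822 K.
Without cloud: g' = 0.66, ΔT' = 1.7/(1−0.66) = 5.0000 K.
Change = 5.0000 − 4.5822 = 0.42 K.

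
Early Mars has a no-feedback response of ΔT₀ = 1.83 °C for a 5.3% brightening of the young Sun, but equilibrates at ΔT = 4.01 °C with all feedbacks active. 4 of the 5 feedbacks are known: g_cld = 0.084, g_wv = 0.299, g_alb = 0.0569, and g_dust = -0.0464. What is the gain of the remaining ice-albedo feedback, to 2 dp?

0.15

Amplification A = ΔT/ΔT₀ = 4.01/1.83 = 2.191.
Total gain g = 1 − 1/A = 1 − 1/2.191 = 0.5436.
Known gains sum to 0.084 + 0.299 + 0.0569 − 0.0464 = 0.3935.
g_ice = 0.5436 − 0.3935 = 0.15.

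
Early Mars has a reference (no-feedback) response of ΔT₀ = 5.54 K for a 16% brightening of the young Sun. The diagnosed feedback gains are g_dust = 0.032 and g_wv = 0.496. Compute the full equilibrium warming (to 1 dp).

11.7 K

Total gain g = 0.032 + 0.496 = 0.528.
Amplification A = 1/(1 − 0.528) = 2.119.
ΔT = 5.54 × 2.119 = 11.7 K.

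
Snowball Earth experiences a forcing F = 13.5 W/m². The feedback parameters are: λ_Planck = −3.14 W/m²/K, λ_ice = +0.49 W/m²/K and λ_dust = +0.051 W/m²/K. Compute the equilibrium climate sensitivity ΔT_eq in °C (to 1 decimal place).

Net feedback parameter λ = (−3.14) + (+0.49) + (+0.051) = -2.599 W/m²/K.
ΔT = −F/λ = −13.5/(-2.599) = 5.2 °C.

5.2 °C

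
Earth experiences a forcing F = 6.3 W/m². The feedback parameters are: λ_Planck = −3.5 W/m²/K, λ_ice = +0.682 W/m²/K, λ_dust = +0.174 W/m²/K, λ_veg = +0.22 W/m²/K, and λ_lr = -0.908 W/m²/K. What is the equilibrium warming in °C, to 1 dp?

1.9 °C

Net feedback parameter λ = (−3.5) + (+0.682) + (+0.174) + (+0.22) + (-0.908) = -3.332 W/m²/K.
ΔT = −F/λ = −6.3/(-3.332) = 1.9 °C.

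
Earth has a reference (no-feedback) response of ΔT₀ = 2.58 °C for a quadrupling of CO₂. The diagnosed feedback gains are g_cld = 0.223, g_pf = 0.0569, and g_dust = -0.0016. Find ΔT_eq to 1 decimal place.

3.6 °C

Total gain g = 0.223 + 0.0569 − 0.0016 = 0.2783.
Amplification A = 1/(1 − 0.2783) = 1.386.
ΔT = 2.58 × 1.386 = 3.6 °C.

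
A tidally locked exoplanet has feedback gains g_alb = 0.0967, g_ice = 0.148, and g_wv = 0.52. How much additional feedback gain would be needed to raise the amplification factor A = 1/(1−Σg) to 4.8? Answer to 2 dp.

Current total gain = 0.7647.
Target gain for A = 4.8: g* = 1 − 1/4.8 = 0.7917.
Additional gain needed = 0.7917 − 0.7647 = 0.03.

0.03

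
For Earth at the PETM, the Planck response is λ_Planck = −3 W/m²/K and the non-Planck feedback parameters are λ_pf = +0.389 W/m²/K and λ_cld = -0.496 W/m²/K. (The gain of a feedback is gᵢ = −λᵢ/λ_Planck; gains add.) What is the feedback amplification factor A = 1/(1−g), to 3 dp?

Convert to gains: g_pf = 0.389/3 = 0.1297; g_cld = -0.496/3 = -0.1653.
Total gain g = -0.0356.
A = 1/(1 + 0.0356) = 0.966.

0.966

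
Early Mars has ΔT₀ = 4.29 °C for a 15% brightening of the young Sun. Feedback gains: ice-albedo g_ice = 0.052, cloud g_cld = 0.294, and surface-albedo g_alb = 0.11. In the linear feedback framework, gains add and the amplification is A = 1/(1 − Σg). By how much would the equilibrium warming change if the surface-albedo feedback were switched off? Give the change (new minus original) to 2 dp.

Original: g = 0.456, ΔT = 4.29/(1−0.456) = 7.8860 °C.
Without surface-albedo: g' = 0.346, ΔT' = 4.29/(1−0.346) = 6.5596 °C.
Change = 6.5596 − 7.8860 = -1.33 °C.

-1.33 °C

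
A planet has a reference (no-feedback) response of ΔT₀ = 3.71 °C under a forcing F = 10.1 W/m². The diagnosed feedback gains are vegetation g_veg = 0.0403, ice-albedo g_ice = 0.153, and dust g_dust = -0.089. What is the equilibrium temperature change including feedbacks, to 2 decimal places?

4.14 °C

Total gain g = 0.0403 + 0.153 − 0.089 = 0.1043.
Amplification A = 1/(1 − 0.1043) = 1.116.
ΔT = 3.71 × 1.116 = 4.14 °C.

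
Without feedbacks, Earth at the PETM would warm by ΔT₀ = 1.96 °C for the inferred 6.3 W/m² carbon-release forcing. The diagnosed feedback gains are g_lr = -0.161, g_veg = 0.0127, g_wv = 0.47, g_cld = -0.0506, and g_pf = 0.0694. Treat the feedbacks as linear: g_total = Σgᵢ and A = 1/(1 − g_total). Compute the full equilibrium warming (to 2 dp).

Total gain g = -0.161 + 0.0127 + 0.47 − 0.0506 + 0.0694 = 0.3405.
Amplification A = 1/(1 − 0.3405) = 1.516.
ΔT = 1.96 × 1.516 = 2.97 °C.

2.97 °C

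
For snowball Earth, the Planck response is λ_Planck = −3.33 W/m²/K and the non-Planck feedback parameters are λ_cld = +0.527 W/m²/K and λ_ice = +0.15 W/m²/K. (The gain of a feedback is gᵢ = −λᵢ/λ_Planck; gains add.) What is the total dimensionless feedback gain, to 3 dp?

0.203

Convert to gains: g_cld = 0.527/3.33 = 0.1583; g_ice = 0.15/3.33 = 0.04505.
Total gain g = 0.20335.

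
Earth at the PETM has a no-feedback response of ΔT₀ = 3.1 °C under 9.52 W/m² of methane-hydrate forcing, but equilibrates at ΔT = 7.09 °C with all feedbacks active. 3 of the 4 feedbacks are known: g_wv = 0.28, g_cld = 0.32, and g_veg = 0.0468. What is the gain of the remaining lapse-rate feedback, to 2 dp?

-0.08

Amplification A = ΔT/ΔT₀ = 7.09/3.1 = 2.287.
Total gain g = 1 − 1/A = 1 − 1/2.287 = 0.5627.
Known gains sum to 0.28 + 0.32 + 0.0468 = 0.6468.
g_lr = 0.5627 − 0.6468 = -0.08.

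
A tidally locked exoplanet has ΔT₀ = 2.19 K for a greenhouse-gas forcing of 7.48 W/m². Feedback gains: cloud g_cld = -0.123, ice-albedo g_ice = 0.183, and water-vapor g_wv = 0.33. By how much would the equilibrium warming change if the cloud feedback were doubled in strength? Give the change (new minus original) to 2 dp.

Original: g = 0.39, ΔT = 2.19/(1−0.39) = 3.5902 K.
With doubled cloud: g' = 0.267, ΔT' = 2.19/(1−0.267) = 2.9877 K.
Change = 2.9877 − 3.5902 = -0.60 K.

-0.60 K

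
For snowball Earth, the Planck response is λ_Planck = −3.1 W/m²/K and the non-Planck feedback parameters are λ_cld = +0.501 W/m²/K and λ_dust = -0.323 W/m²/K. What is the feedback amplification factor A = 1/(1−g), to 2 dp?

Convert to gains: g_cld = 0.501/3.1 = 0.1616; g_dust = -0.323/3.1 = -0.1042.
Total gain g = 0.0574.
A = 1/(1 − 0.0574) = 1.06.

1.06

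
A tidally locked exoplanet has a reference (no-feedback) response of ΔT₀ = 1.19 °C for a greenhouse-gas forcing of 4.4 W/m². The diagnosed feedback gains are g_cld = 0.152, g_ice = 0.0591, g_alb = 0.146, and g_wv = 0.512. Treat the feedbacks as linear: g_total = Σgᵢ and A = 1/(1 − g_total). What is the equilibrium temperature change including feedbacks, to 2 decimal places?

9.09 °C

Total gain g = 0.152 + 0.0591 + 0.146 + 0.512 = 0.8691.
Amplification A = 1/(1 − 0.8691) = 7.639.
ΔT = 1.19 × 7.639 = 9.09 °C.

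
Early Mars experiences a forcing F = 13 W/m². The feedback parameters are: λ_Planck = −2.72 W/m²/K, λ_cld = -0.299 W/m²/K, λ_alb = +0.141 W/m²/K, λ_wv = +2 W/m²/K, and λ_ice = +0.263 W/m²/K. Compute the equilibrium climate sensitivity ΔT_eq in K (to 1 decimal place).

21.1 K

Net feedback parameter λ = (−2.72) + (-0.299) + (+0.141) + (+2) + (+0.263) = -0.615 W/m²/K.
ΔT = −F/λ = −13/(-0.615) = 21.1 K.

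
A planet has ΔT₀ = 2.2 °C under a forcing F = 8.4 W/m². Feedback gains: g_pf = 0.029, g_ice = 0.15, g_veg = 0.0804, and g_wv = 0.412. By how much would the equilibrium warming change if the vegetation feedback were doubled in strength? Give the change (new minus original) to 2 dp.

2.17 °C

Original: g = 0.6714, ΔT = 2.2/(1−0.6714) = 6.6951 °C.
With doubled vegetation: g' = 0.7518, ΔT' = 2.2/(1−0.7518) = 8.8638 °C.
Change = 8.8638 − 6.6951 = 2.17 °C.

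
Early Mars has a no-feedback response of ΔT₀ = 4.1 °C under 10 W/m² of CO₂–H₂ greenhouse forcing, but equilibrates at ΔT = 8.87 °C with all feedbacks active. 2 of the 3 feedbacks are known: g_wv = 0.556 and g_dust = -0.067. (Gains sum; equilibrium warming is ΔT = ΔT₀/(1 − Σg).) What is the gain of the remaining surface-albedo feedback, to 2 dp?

Amplification A = ΔT/ΔT₀ = 8.87/4.1 = 2.163.
Total gain g = 1 − 1/A = 1 − 1/2.163 = 0.5377.
Known gains sum to 0.556 − 0.067 = 0.489.
g_alb = 0.5377 − 0.489 = 0.05.

0.05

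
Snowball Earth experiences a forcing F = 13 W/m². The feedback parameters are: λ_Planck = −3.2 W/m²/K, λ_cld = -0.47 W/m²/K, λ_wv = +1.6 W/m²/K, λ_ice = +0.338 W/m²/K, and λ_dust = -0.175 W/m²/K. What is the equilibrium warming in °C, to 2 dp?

6.82 °C

Net feedback parameter λ = (−3.2) + (-0.47) + (+1.6) + (+0.338) + (-0.175) = -1.907 W/m²/K.
ΔT = −F/λ = −13/(-1.907) = 6.82 °C.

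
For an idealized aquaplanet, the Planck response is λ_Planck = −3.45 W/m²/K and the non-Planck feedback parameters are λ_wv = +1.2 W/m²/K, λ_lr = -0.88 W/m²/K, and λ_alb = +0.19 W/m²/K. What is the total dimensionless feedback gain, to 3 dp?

Convert to gains: g_wv = 1.2/3.45 = 0.3478; g_lr = -0.88/3.45 = -0.2551; g_alb = 0.19/3.45 = 0.05507.
Total gain g = 0.14777.

0.148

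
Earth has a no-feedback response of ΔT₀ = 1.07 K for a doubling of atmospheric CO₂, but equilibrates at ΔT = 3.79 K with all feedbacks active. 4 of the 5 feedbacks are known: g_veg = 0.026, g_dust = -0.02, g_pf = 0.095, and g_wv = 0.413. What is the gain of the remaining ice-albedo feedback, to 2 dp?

Amplification A = ΔT/ΔT₀ = 3.79/1.07 = 3.542.
Total gain g = 1 − 1/A = 1 − 1/3.542 = 0.7177.
Known gains sum to 0.026 − 0.02 + 0.095 + 0.413 = 0.514.
g_ice = 0.7177 − 0.514 = 0.20.

0.20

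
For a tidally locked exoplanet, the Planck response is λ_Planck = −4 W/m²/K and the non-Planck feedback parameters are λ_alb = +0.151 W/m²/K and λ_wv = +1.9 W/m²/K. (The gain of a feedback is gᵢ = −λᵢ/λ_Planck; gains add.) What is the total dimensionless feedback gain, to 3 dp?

0.513

Convert to gains: g_alb = 0.151/4 = 0.03775; g_wv = 1.9/4 = 0.475.
Total gain g = 0.51275.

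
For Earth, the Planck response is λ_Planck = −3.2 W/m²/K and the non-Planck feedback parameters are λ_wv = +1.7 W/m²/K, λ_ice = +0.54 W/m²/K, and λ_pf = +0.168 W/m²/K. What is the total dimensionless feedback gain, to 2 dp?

0.75

Convert to gains: g_wv = 1.7/3.2 = 0.5312; g_ice = 0.54/3.2 = 0.1688; g_pf = 0.168/3.2 = 0.0525.
Total gain g = 0.7525.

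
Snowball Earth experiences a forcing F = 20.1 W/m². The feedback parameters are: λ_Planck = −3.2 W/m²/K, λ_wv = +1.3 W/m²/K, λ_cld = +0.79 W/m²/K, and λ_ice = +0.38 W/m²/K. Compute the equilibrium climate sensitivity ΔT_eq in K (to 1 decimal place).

Net feedback parameter λ = (−3.2) + (+1.3) + (+0.79) + (+0.38) = -0.73 W/m²/K.
ΔT = −F/λ = −20.1/(-0.73) = 27.5 K.

27.5 K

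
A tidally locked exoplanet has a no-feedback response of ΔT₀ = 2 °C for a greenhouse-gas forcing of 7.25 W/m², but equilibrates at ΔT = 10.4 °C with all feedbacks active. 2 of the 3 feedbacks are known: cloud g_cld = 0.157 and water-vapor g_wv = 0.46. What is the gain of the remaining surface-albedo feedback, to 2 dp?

0.19

Amplification A = ΔT/ΔT₀ = 10.4/2 = 5.2.
Total gain g = 1 − 1/A = 1 − 1/5.2 = 0.8077.
Known gains sum to 0.157 + 0.46 = 0.617.
g_alb = 0.8077 − 0.617 = 0.19.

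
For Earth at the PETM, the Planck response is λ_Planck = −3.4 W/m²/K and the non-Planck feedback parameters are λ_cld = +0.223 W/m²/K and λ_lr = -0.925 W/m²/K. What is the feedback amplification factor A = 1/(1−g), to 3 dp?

0.829

Convert to gains: g_cld = 0.223/3.4 = 0.06559; g_lr = -0.925/3.4 = -0.2721.
Total gain g = -0.20651.
A = 1/(1 + 0.20651) = 0.829.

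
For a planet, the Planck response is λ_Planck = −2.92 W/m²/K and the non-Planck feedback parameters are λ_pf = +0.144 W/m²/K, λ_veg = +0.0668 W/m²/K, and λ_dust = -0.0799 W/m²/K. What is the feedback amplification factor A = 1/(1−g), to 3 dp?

Convert to gains: g_pf = 0.144/2.92 = 0.04932; g_veg = 0.0668/2.92 = 0.02288; g_dust = -0.0799/2.92 = -0.02736.
Total gain g = 0.04484.
A = 1/(1 − 0.04484) = 1.047.

1.047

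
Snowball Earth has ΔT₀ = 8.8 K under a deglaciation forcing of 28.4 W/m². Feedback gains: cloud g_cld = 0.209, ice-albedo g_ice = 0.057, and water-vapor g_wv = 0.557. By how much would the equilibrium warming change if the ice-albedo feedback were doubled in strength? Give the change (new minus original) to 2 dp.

23.62 K

Original: g = 0.823, ΔT = 8.8/(1−0.823) = 49.7175 K.
With doubled ice-albedo: g' = 0.88, ΔT' = 8.8/(1−0.88) = 73.3333 K.
Change = 73.3333 − 49.7175 = 23.62 K.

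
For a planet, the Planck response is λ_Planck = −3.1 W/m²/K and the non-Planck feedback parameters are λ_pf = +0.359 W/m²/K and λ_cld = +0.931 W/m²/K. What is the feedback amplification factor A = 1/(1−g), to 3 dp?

1.713

Convert to gains: g_pf = 0.359/3.1 = 0.1158; g_cld = 0.931/3.1 = 0.3003.
Total gain g = 0.4161.
A = 1/(1 − 0.4161) = 1.713.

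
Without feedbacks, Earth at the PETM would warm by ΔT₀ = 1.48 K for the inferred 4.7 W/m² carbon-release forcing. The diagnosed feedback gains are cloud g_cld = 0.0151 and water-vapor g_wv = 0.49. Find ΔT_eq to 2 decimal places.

2.99 K

Total gain g = 0.0151 + 0.49 = 0.5051.
Amplification A = 1/(1 − 0.5051) = 2.021.
ΔT = 1.48 × 2.021 = 2.99 K.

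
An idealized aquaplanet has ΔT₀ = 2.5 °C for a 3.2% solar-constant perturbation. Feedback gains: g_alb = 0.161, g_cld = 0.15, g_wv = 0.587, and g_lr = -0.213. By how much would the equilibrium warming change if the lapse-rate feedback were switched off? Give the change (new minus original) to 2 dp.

Original: g = 0.685, ΔT = 2.5/(1−0.685) = 7.9365 °C.
Without lapse-rate: g' = 0.898, ΔT' = 2.5/(1−0.898) = 24.5098 °C.
Change = 24.5098 − 7.9365 = 16.57 °C.

16.57 °C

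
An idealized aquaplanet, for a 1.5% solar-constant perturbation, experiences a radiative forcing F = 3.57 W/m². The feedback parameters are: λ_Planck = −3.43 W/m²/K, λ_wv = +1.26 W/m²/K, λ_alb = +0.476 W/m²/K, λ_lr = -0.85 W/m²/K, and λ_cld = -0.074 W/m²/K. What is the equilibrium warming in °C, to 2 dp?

1.36 °C

Net feedback parameter λ = (−3.43) + (+1.26) + (+0.476) + (-0.85) + (-0.074) = -2.618 W/m²/K.
ΔT = −F/λ = −3.57/(-2.618) = 1.36 °C.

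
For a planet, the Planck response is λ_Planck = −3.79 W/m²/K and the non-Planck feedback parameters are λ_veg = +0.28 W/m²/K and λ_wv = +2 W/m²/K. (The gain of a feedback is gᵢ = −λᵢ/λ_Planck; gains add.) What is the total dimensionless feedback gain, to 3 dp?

Convert to gains: g_veg = 0.28/3.79 = 0.07388; g_wv = 2/3.79 = 0.5277.
Total gain g = 0.60158.

0.602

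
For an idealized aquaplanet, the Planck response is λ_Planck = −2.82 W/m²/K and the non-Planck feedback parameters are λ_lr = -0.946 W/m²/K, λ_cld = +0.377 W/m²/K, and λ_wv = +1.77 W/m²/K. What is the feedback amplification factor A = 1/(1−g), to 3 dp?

1.742

Convert to gains: g_lr = -0.946/2.82 = -0.3355; g_cld = 0.377/2.82 = 0.1337; g_wv = 1.77/2.82 = 0.6277.
Total gain g = 0.4259.
A = 1/(1 − 0.4259) = 1.742.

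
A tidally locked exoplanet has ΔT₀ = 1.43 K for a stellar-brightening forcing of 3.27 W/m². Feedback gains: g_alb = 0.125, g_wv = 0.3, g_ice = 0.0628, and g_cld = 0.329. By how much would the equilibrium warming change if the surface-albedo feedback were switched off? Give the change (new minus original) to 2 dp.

Original: g = 0.8168, ΔT = 1.43/(1−0.8168) = 7.8057 K.
Without surface-albedo: g' = 0.6918, ΔT' = 1.43/(1−0.6918) = 4.6398 K.
Change = 4.6398 − 7.8057 = -3.17 K.

-3.17 K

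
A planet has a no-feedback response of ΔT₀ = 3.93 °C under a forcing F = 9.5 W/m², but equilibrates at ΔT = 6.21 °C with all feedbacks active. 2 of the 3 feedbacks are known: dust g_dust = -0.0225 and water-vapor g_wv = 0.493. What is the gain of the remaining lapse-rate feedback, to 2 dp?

-0.10

Amplification A = ΔT/ΔT₀ = 6.21/3.93 = 1.58.
Total gain g = 1 − 1/A = 1 − 1/1.58 = 0.3671.
Known gains sum to -0.0225 + 0.493 = 0.4705.
g_lr = 0.3671 − 0.4705 = -0.10.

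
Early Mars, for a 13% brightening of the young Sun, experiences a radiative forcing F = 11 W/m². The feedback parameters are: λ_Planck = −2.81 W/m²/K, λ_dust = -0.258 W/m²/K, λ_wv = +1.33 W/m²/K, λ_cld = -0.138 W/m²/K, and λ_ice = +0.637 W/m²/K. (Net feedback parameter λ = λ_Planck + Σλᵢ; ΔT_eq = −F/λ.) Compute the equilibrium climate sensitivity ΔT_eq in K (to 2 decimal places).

Net feedback parameter λ = (−2.81) + (-0.258) + (+1.33) + (-0.138) + (+0.637) = -1.239 W/m²/K.
ΔT = −F/λ = −11/(-1.239) = 8.88 K.

8.88 K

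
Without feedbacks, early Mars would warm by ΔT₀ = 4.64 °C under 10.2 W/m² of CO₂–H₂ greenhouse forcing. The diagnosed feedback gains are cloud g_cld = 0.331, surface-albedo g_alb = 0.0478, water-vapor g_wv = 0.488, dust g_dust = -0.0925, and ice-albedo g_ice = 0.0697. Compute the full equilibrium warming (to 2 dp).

Total gain g = 0.331 + 0.0478 + 0.488 − 0.0925 + 0.0697 = 0.844.
Amplification A = 1/(1 − 0.844) = 6.41.
ΔT = 4.64 × 6.41 = 29.74 °C.

29.74 °C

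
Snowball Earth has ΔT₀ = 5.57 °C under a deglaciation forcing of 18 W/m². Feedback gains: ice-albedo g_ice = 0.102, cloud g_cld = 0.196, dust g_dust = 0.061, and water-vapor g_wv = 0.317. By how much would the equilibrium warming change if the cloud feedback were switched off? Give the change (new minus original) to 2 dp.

Original: g = 0.676, ΔT = 5.57/(1−0.676) = 17.1914 °C.
Without cloud: g' = 0.48, ΔT' = 5.57/(1−0.48) = 10.7115 °C.
Change = 10.7115 − 17.1914 = -6.48 °C.

-6.48 °C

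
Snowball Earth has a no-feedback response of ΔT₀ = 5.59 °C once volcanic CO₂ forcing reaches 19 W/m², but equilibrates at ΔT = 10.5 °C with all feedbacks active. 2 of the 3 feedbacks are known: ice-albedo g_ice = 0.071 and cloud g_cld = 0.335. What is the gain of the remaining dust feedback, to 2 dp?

0.06

Amplification A = ΔT/ΔT₀ = 10.5/5.59 = 1.878.
Total gain g = 1 − 1/A = 1 − 1/1.878 = 0.4675.
Known gains sum to 0.071 + 0.335 = 0.406.
g_dust = 0.4675 − 0.406 = 0.06.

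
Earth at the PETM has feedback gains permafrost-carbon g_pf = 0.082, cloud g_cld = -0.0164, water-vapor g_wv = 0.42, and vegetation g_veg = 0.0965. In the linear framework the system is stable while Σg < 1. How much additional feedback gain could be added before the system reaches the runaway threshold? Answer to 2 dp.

0.42

Current total gain = 0.082 − 0.0164 + 0.42 + 0.0965 = 0.5821.
Margin to runaway = 1 − 0.5821 = 0.42.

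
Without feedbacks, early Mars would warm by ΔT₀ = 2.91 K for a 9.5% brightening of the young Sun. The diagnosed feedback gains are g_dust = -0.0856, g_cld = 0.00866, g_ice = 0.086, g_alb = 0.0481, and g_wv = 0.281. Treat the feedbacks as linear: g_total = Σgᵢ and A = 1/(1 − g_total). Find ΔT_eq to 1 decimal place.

4.4 K

Total gain g = -0.0856 + 0.00866 + 0.086 + 0.0481 + 0.281 = 0.33816.
Amplification A = 1/(1 − 0.33816) = 1.511.
ΔT = 2.91 × 1.511 = 4.4 K.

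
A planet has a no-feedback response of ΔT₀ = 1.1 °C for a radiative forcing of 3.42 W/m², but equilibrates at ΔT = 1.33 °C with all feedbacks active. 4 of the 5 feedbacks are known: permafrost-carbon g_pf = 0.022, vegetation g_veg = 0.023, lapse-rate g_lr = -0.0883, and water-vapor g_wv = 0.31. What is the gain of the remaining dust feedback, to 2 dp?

Amplification A = ΔT/ΔT₀ = 1.33/1.1 = 1.209.
Total gain g = 1 − 1/A = 1 − 1/1.209 = 0.1729.
Known gains sum to 0.022 + 0.023 − 0.0883 + 0.31 = 0.2667.
g_dust = 0.1729 − 0.2667 = -0.09.

-0.09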